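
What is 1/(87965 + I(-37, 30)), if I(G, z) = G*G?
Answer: 1/89334 ≈ 1.1194e-5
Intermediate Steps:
I(G, z) = G²
1/(87965 + I(-37, 30)) = 1/(87965 + (-37)²) = 1/(87965 + 1369) = 1/89334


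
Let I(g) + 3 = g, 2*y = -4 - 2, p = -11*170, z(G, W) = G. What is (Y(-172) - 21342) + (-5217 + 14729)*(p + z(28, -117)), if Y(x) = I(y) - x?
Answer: -17542280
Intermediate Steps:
p = -1870
y = -3 (y = (-4 - 2)/2 = (½)*(-6) = -3)
I(g) = -3 + g
Y(x) = -6 - x (Y(x) = (-3 - 3) - x = -6 - x)
(Y(-172) - 21342) + (-5217 + 14729)*(p + z(28, -117)) = ((-6 - 1*(-172)) - 21342) + (-5217 + 14729)*(-1870 + 28) = ((-6 + 172) - 21342) + 9512*(-1842) = (166 - 21342) - 17521104 = -21176 - 17521104 = -17542280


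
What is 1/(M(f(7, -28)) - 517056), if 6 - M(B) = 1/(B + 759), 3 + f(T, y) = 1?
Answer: -757/391406851 ≈ -1.9340e-6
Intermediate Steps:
f(T, y) = -2 (f(T, y) = -3 + 1 = -2)
M(B) = 6 - 1/(759 + B) (M(B) = 6 - 1/(B + 759) = 6 - 1/(759 + B))
1/(M(f(7, -28)) - 517056) = 1/((4553 + 6*(-2))/(759 - 2) - 517056) = 1/((4553 - 12)/757 - 517056) = 1/((1/757)*4541 - 517056) = 1/(4541/757 - 517056) = 1/(-391406851/757) = -757/391406851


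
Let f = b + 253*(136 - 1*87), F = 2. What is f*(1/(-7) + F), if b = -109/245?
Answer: 39483028/1715 ≈ 23022.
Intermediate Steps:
b = -109/245 (b = -109*1/245 = -109/245 ≈ -0.44490)
f = 3037156/245 (f = -109/245 + 253*(136 - 1*87) = -109/245 + 253*(136 - 87) = -109/245 + 253*49 = -109/245 + 12397 = 3037156/245 ≈ 12397.)
f*(1/(-7) + F) = 3037156*(1/(-7) + 2)/245 = 3037156*(-⅐ + 2)/245 = (3037156/245)*(13/7) = 39483028/1715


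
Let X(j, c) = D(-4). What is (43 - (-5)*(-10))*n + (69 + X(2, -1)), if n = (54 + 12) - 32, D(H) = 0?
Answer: -169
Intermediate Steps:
X(j, c) = 0
n = 34 (n = 66 - 32 = 34)
(43 - (-5)*(-10))*n + (69 + X(2, -1)) = (43 - (-5)*(-10))*34 + (69 + 0) = (43 - 1*50)*34 + 69 = (43 - 50)*34 + 69 = -7*34 + 69 = -238 + 69 = -169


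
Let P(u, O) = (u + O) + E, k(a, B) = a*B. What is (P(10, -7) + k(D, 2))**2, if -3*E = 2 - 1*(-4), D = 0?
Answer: 1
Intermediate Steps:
E = -2 (E = -(2 - 1*(-4))/3 = -(2 + 4)/3 = -1/3*6 = -2)
k(a, B) = B*a
P(u, O) = -2 + O + u (P(u, O) = (u + O) - 2 = (O + u) - 2 = -2 + O + u)
(P(10, -7) + k(D, 2))**2 = ((-2 - 7 + 10) + 2*0)**2 = (1 + 0)**2 = 1**2 = 1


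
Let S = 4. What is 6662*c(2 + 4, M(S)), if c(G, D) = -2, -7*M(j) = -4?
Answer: -13324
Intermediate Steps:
M(j) = 4/7 (M(j) = -1/7*(-4) = 4/7)
6662*c(2 + 4, M(S)) = 6662*(-2) = -13324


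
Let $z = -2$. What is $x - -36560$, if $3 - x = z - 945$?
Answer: $37510$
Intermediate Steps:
$x = 950$ ($x = 3 - \left(-2 - 945\right) = 3 - -947 = 3 + 947 = 950$)
$x - -36560 = 950 - -36560 = 950 + 36560 = 37510$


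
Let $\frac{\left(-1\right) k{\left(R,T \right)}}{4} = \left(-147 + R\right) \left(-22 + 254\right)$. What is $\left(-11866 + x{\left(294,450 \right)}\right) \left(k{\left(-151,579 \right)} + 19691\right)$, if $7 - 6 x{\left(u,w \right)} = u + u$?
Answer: $- \frac{7087619865}{2} \approx -3.5438 \cdot 10^{9}$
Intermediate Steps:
$x{\left(u,w \right)} = \frac{7}{6} - \frac{u}{3}$ ($x{\left(u,w \right)} = \frac{7}{6} - \frac{u + u}{6} = \frac{7}{6} - \frac{2 u}{6} = \frac{7}{6} - \frac{u}{3}$)
$k{\left(R,T \right)} = 136416 - 928 R$ ($k{\left(R,T \right)} = - 4 \left(-147 + R\right) \left(-22 + 254\right) = - 4 \left(-147 + R\right) 232 = - 4 \left(-34104 + 232 R\right) = 136416 - 928 R$)
$\left(-11866 + x{\left(294,450 \right)}\right) \left(k{\left(-151,579 \right)} + 19691\right) = \left(-11866 + \left(\frac{7}{6} - 98\right)\right) \left(\left(136416 - -140128\right) + 19691\right) = \left(-11866 + \left(\frac{7}{6} - 98\right)\right) \left(\left(136416 + 140128\right) + 19691\right) = \left(-11866 - \frac{581}{6}\right) \left(276544 + 19691\right) = \left(- \frac{71777}{6}\right) 296235 = - \frac{7087619865}{2}$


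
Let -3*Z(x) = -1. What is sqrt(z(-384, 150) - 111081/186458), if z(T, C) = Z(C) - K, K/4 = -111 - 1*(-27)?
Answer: sqrt(105052047637746)/559374 ≈ 18.323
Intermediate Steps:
Z(x) = 1/3 (Z(x) = -1/3*(-1) = 1/3)
K = -336 (K = 4*(-111 - 1*(-27)) = 4*(-111 + 27) = 4*(-84) = -336)
z(T, C) = 1009/3 (z(T, C) = 1/3 - 1*(-336) = 1/3 + 336 = 1009/3)
sqrt(z(-384, 150) - 111081/186458) = sqrt(1009/3 - 111081/186458) = sqrt(187802879/559374) = sqrt(105052047637746)/559374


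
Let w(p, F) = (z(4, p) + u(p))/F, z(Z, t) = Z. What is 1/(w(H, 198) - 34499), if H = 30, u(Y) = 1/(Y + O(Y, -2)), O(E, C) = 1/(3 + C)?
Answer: -6138/211754737 ≈ -2.8986e-5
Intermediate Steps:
u(Y) = 1/(1 + Y) (u(Y) = 1/(Y + 1/(3 - 2)) = 1/(Y + 1/1) = 1/(Y + 1) = 1/(1 + Y))
w(p, F) = (4 + 1/(1 + p))/F
1/(w(H, 198) - 34499) = 1/((5 + 4*30)/(198*(1 + 30)) - 34499) = 1/((1/198)*(5 + 120)/31 - 34499) = 1/((1/198)*(1/31)*125 - 34499) = 1/(125/6138 - 34499) = 1/(-211754737/6138) = -6138/211754737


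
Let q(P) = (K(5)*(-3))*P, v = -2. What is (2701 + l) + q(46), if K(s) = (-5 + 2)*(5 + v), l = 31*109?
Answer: 7322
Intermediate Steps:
l = 3379
K(s) = -9 (K(s) = (-5 + 2)*(5 - 2) = -3*3 = -9)
q(P) = 27*P (q(P) = (-9*(-3))*P = 27*P)
(2701 + l) + q(46) = (2701 + 3379) + 27*46 = 6080 + 1242 = 7322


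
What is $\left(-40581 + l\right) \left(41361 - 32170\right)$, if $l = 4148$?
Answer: $-334855703$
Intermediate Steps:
$\left(-40581 + l\right) \left(41361 - 32170\right) = \left(-40581 + 4148\right) \left(41361 - 32170\right) = \left(-36433\right) 9191 = -334855703$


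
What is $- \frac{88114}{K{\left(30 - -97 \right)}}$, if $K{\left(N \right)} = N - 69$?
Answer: $- \frac{44057}{29} \approx -1519.2$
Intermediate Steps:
$K{\left(N \right)} = -69 + N$
$- \frac{88114}{K{\left(30 - -97 \right)}} = - \frac{88114}{-69 + \left(30 - -97\right)} = - \frac{88114}{-69 + \left(30 + 97\right)} = - \frac{88114}{-69 + 127} = - \frac{88114}{58} = \left(-88114\right) \frac{1}{58} = - \frac{44057}{29}$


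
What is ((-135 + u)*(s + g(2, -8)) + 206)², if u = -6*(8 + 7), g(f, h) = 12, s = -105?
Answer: 446519161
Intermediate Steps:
u = -90 (u = -6*15 = -90)
((-135 + u)*(s + g(2, -8)) + 206)² = ((-135 - 90)*(-105 + 12) + 206)² = (-225*(-93) + 206)² = (20925 + 206)² = 21131² = 446519161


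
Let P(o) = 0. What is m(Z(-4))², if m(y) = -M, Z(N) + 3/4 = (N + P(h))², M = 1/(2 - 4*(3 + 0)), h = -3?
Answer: 1/100 ≈ 0.010000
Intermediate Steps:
M = -⅒ (M = 1/(2 - 4*3) = 1/(2 - 12) = 1/(-10) = -⅒ ≈ -0.10000)
Z(N) = -¾ + N² (Z(N) = -¾ + (N + 0)² = -¾ + N²)
m(y) = ⅒ (m(y) = -1*(-⅒) = ⅒)
m(Z(-4))² = (⅒)² = 1/100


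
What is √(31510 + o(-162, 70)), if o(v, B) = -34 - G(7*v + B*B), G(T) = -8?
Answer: 2*√7871 ≈ 177.44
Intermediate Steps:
o(v, B) = -26 (o(v, B) = -34 - 1*(-8) = -34 + 8 = -26)
√(31510 + o(-162, 70)) = √(31510 - 26) = √31484 = 2*√7871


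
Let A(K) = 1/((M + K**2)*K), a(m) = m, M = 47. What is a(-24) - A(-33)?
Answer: -899711/37488 ≈ -24.000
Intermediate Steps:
A(K) = 1/(K*(47 + K**2)) (A(K) = 1/((47 + K**2)*K) = 1/(K*(47 + K**2)))
a(-24) - A(-33) = -24 - 1/((-33)*(47 + (-33)**2)) = -24 - (-1)/(33*(47 + 1089)) = -24 - (-1)/(33*1136) = -24 - 1*(-1/37488) = -24 + 1/37488 = -899711/37488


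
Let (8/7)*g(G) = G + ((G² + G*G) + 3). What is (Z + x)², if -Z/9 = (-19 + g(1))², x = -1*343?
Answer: 1070140369/256 ≈ 4.1802e+6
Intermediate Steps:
g(G) = 21/8 + 7*G²/4 + 7*G/8 (g(G) = 7*(G + ((G² + G*G) + 3))/8 = 7*(G + ((G² + G²) + 3))/8 = 7*(G + (2*G² + 3))/8 = 7*(G + (3 + 2*G²))/8 = 7*(3 + G + 2*G²)/8 = 21/8 + 7*G²/4 + 7*G/8)
x = -343
Z = -27225/16 (Z = -9*(-19 + (21/8 + (7/4)*1² + (7/8)*1))² = -9*(-19 + (21/8 + (7/4)*1 + 7/8))² = -9*(-19 + (21/8 + 7/4 + 7/8))² = -9*(-19 + 21/4)² = -9*(-55/4)² = -9*3025/16 = -27225/16 ≈ -1701.6)
(Z + x)² = (-27225/16 - 343)² = (-32713/16)² = 1070140369/256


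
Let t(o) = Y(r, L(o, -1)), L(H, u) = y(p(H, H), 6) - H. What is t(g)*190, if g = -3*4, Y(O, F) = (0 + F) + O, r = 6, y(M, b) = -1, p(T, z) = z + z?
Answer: 3230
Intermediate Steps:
p(T, z) = 2*z
L(H, u) = -1 - H
Y(O, F) = F + O
g = -12
t(o) = 5 - o (t(o) = (-1 - o) + 6 = 5 - o)
t(g)*190 = (5 - 1*(-12))*190 = (5 + 12)*190 = 17*190 = 3230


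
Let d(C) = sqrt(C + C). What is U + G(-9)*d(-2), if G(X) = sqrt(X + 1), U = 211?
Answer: 211 - 4*sqrt(2) ≈ 205.34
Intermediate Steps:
d(C) = sqrt(2)*sqrt(C) (d(C) = sqrt(2*C) = sqrt(2)*sqrt(C))
G(X) = sqrt(1 + X)
U + G(-9)*d(-2) = 211 + sqrt(1 - 9)*(sqrt(2)*sqrt(-2)) = 211 + sqrt(-8)*(sqrt(2)*(I*sqrt(2))) = 211 + (2*I*sqrt(2))*(2*I) = 211 - 4*sqrt(2)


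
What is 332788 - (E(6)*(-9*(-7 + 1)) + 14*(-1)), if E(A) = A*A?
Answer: 330858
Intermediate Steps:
E(A) = A²
332788 - (E(6)*(-9*(-7 + 1)) + 14*(-1)) = 332788 - (6²*(-9*(-7 + 1)) + 14*(-1)) = 332788 - (36*(-9*(-6)) - 14) = 332788 - (36*54 - 14) = 332788 - (1944 - 14) = 332788 - 1*1930 = 332788 - 1930 = 330858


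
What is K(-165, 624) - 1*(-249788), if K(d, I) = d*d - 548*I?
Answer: -64939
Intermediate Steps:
K(d, I) = d² - 548*I
K(-165, 624) - 1*(-249788) = ((-165)² - 548*624) - 1*(-249788) = (27225 - 341952) + 249788 = -314727 + 249788 = -64939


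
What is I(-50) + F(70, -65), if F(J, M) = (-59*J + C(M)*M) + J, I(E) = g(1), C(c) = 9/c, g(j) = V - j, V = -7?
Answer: -4059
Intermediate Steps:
g(j) = -7 - j
I(E) = -8 (I(E) = -7 - 1*1 = -7 - 1 = -8)
F(J, M) = 9 - 58*J (F(J, M) = (-59*J + (9/M)*M) + J = (-59*J + 9) + J = (9 - 59*J) + J = 9 - 58*J)
I(-50) + F(70, -65) = -8 + (9 - 58*70) = -8 + (9 - 4060) = -8 - 4051 = -4059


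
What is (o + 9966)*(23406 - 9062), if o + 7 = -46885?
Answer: -529666544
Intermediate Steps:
o = -46892 (o = -7 - 46885 = -46892)
(o + 9966)*(23406 - 9062) = (-46892 + 9966)*(23406 - 9062) = -36926*14344 = -529666544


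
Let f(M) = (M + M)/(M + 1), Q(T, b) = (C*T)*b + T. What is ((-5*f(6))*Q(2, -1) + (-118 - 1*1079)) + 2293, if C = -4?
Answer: 7072/7 ≈ 1010.3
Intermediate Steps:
Q(T, b) = T - 4*T*b (Q(T, b) = (-4*T)*b + T = -4*T*b + T = T - 4*T*b)
f(M) = 2*M/(1 + M) (f(M) = (2*M)/(1 + M) = 2*M/(1 + M))
((-5*f(6))*Q(2, -1) + (-118 - 1*1079)) + 2293 = ((-10*6/(1 + 6))*(2*(1 - 4*(-1))) + (-118 - 1*1079)) + 2293 = ((-10*6/7)*(2*(1 + 4)) + (-118 - 1079)) + 2293 = ((-10*6/7)*(2*5) - 1197) + 2293 = (-5*12/7*10 - 1197) + 2293 = (-60/7*10 - 1197) + 2293 = (-600/7 - 1197) + 2293 = -8979/7 + 2293 = 7072/7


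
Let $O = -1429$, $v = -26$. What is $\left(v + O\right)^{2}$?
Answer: $2117025$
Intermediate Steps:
$\left(v + O\right)^{2} = \left(-26 - 1429\right)^{2} = \left(-1455\right)^{2} = 2117025$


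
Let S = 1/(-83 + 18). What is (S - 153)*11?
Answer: -109406/65 ≈ -1683.2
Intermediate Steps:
S = -1/65 (S = 1/(-65) = -1/65 ≈ -0.015385)
(S - 153)*11 = (-1/65 - 153)*11 = -9946/65*11 = -109406/65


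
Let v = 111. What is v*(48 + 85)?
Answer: 14763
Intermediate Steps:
v*(48 + 85) = 111*(48 + 85) = 111*133 = 14763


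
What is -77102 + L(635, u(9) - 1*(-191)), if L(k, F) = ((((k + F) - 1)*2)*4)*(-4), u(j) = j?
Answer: -103790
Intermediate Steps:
L(k, F) = 32 - 32*F - 32*k (L(k, F) = ((((F + k) - 1)*2)*4)*(-4) = (((-1 + F + k)*2)*4)*(-4) = ((-2 + 2*F + 2*k)*4)*(-4) = (-8 + 8*F + 8*k)*(-4) = 32 - 32*F - 32*k)
-77102 + L(635, u(9) - 1*(-191)) = -77102 + (32 - 32*(9 - 1*(-191)) - 32*635) = -77102 + (32 - 32*(9 + 191) - 20320) = -77102 + (32 - 32*200 - 20320) = -77102 + (32 - 6400 - 20320) = -77102 - 26688 = -103790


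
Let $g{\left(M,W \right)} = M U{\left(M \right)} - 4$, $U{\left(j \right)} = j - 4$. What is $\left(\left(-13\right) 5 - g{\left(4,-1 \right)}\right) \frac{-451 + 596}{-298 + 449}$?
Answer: $- \frac{8845}{151} \approx -58.576$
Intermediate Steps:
$U{\left(j \right)} = -4 + j$ ($U{\left(j \right)} = j - 4 = -4 + j$)
$g{\left(M,W \right)} = -4 + M \left(-4 + M\right)$ ($g{\left(M,W \right)} = M \left(-4 + M\right) - 4 = -4 + M \left(-4 + M\right)$)
$\left(\left(-13\right) 5 - g{\left(4,-1 \right)}\right) \frac{-451 + 596}{-298 + 449} = \left(\left(-13\right) 5 - \left(-4 + 4 \left(-4 + 4\right)\right)\right) \frac{-451 + 596}{-298 + 449} = \left(-65 - \left(-4 + 4 \cdot 0\right)\right) \frac{145}{151} = \left(-65 - \left(-4 + 0\right)\right) 145 \cdot \frac{1}{151} = \left(-65 - -4\right) \frac{145}{151} = \left(-65 + 4\right) \frac{145}{151} = \left(-61\right) \frac{145}{151} = - \frac{8845}{151}$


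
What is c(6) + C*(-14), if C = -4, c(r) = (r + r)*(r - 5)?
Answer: 68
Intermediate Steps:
c(r) = 2*r*(-5 + r) (c(r) = (2*r)*(-5 + r) = 2*r*(-5 + r))
c(6) + C*(-14) = 2*6*(-5 + 6) - 4*(-14) = 2*6*1 + 56 = 12 + 56 = 68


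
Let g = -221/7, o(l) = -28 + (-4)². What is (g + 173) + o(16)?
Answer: 906/7 ≈ 129.43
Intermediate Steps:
o(l) = -12 (o(l) = -28 + 16 = -12)
g = -221/7 (g = -221*⅐ = -221/7 ≈ -31.571)
(g + 173) + o(16) = (-221/7 + 173) - 12 = 990/7 - 12 = 906/7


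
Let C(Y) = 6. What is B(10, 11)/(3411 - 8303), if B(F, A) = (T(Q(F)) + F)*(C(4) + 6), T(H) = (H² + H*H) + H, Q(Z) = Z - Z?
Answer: -30/1223 ≈ -0.024530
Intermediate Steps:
Q(Z) = 0
T(H) = H + 2*H² (T(H) = (H² + H²) + H = 2*H² + H = H + 2*H²)
B(F, A) = 12*F (B(F, A) = (0*(1 + 2*0) + F)*(6 + 6) = (0*(1 + 0) + F)*12 = (0*1 + F)*12 = (0 + F)*12 = F*12 = 12*F)
B(10, 11)/(3411 - 8303) = (12*10)/(3411 - 8303) = 120/(-4892) = -1/4892*120 = -30/1223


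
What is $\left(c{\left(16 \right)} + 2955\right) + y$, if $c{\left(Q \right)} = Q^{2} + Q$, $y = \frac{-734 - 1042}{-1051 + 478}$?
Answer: $\frac{616949}{191} \approx 3230.1$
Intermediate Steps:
$y = \frac{592}{191}$ ($y = - \frac{1776}{-573} = \left(-1776\right) \left(- \frac{1}{573}\right) = \frac{592}{191} \approx 3.0995$)
$c{\left(Q \right)} = Q + Q^{2}$
$\left(c{\left(16 \right)} + 2955\right) + y = \left(16 \left(1 + 16\right) + 2955\right) + \frac{592}{191} = \left(16 \cdot 17 + 2955\right) + \frac{592}{191} = \left(272 + 2955\right) + \frac{592}{191} = 3227 + \frac{592}{191} = \frac{616949}{191}$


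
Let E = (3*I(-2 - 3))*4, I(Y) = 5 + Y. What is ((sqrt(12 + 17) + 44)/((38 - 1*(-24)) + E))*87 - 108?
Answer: -1434/31 + 87*sqrt(29)/62 ≈ -38.701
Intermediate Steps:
E = 0 (E = (3*(5 + (-2 - 3)))*4 = (3*(5 - 5))*4 = (3*0)*4 = 0*4 = 0)
((sqrt(12 + 17) + 44)/((38 - 1*(-24)) + E))*87 - 108 = ((sqrt(12 + 17) + 44)/((38 - 1*(-24)) + 0))*87 - 108 = ((sqrt(29) + 44)/((38 + 24) + 0))*87 - 108 = ((44 + sqrt(29))/(62 + 0))*87 - 108 = ((44 + sqrt(29))/62)*87 - 108 = ((44 + sqrt(29))*(1/62))*87 - 108 = (22/31 + sqrt(29)/62)*87 - 108 = (1914/31 + 87*sqrt(29)/62) - 108 = -1434/31 + 87*sqrt(29)/62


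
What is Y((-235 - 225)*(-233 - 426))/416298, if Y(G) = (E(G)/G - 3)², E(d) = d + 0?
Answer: 2/208149 ≈ 9.6085e-6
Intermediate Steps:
E(d) = d
Y(G) = 4 (Y(G) = (G/G - 3)² = (1 - 3)² = (-2)² = 4)
Y((-235 - 225)*(-233 - 426))/416298 = 4/416298 = 4*(1/416298) = 2/208149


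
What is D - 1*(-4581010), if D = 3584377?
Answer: 8165387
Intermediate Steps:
D - 1*(-4581010) = 3584377 - 1*(-4581010) = 3584377 + 4581010 = 8165387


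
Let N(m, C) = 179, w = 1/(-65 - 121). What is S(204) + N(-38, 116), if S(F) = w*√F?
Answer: 179 - √51/93 ≈ 178.92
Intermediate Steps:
w = -1/186 (w = 1/(-186) = -1/186 ≈ -0.0053763)
S(F) = -√F/186
S(204) + N(-38, 116) = -√51/93 + 179 = 179 - √51/93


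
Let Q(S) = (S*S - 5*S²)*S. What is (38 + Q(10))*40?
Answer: -158480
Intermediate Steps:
Q(S) = -4*S³ (Q(S) = (S² - 5*S²)*S = (-4*S²)*S = -4*S³)
(38 + Q(10))*40 = (38 - 4*10³)*40 = (38 - 4*1000)*40 = (38 - 4000)*40 = -3962*40 = -158480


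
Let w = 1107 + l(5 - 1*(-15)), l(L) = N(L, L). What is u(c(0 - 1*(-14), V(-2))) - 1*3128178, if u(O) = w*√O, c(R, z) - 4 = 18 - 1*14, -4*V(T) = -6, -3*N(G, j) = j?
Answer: -3128178 + 6602*√2/3 ≈ -3.1251e+6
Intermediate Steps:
N(G, j) = -j/3
l(L) = -L/3
V(T) = 3/2 (V(T) = -¼*(-6) = 3/2)
c(R, z) = 8 (c(R, z) = 4 + (18 - 1*14) = 4 + (18 - 14) = 4 + 4 = 8)
w = 3301/3 (w = 1107 - (5 - 1*(-15))/3 = 1107 - (5 + 15)/3 = 1107 - ⅓*20 = 1107 - 20/3 = 3301/3 ≈ 1100.3)
u(O) = 3301*√O/3
u(c(0 - 1*(-14), V(-2))) - 1*3128178 = 3301*√8/3 - 1*3128178 = 3301*(2*√2)/3 - 3128178 = 6602*√2/3 - 3128178 = -3128178 + 6602*√2/3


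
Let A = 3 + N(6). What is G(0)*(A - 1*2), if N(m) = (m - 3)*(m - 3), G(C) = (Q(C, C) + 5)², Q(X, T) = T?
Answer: 250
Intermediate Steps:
G(C) = (5 + C)² (G(C) = (C + 5)² = (5 + C)²)
N(m) = (-3 + m)² (N(m) = (-3 + m)*(-3 + m) = (-3 + m)²)
A = 12 (A = 3 + (-3 + 6)² = 3 + 3² = 3 + 9 = 12)
G(0)*(A - 1*2) = (5 + 0)²*(12 - 1*2) = 5²*(12 - 2) = 25*10 = 250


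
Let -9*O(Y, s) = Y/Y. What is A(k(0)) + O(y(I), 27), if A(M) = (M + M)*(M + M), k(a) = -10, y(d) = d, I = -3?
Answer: 3599/9 ≈ 399.89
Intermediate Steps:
A(M) = 4*M² (A(M) = (2*M)*(2*M) = 4*M²)
O(Y, s) = -⅑ (O(Y, s) = -Y/(9*Y) = -⅑*1 = -⅑)
A(k(0)) + O(y(I), 27) = 4*(-10)² - ⅑ = 4*100 - ⅑ = 400 - ⅑ = 3599/9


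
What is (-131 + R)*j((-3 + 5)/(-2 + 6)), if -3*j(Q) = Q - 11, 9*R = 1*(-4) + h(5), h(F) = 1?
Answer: -1379/3 ≈ -459.67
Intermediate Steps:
R = -1/3 (R = (1*(-4) + 1)/9 = (-4 + 1)/9 = (1/9)*(-3) = -1/3 ≈ -0.33333)
j(Q) = 11/3 - Q/3 (j(Q) = -(Q - 11)/3 = -(-11 + Q)/3 = 11/3 - Q/3)
(-131 + R)*j((-3 + 5)/(-2 + 6)) = (-131 - 1/3)*(11/3 - (-3 + 5)/(3*(-2 + 6))) = -394*(11/3 - 2/(3*4))/3 = -394*(11/3 - 1/3*1/2)/3 = -394*(11/3 - 1/6)/3 = -394/3*7/2 = -1379/3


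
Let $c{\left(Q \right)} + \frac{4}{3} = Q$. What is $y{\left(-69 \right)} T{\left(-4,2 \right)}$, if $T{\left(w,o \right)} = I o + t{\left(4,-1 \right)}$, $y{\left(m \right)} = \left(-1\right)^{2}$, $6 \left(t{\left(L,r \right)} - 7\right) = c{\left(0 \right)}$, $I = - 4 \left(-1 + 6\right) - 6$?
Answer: $- \frac{407}{9} \approx -45.222$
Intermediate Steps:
$c{\left(Q \right)} = - \frac{4}{3} + Q$
$I = -26$ ($I = \left(-4\right) 5 - 6 = -20 - 6 = -26$)
$t{\left(L,r \right)} = \frac{61}{9}$ ($t{\left(L,r \right)} = 7 + \frac{- \frac{4}{3} + 0}{6} = 7 + \frac{1}{6} \left(- \frac{4}{3}\right) = 7 - \frac{2}{9} = \frac{61}{9}$)
$y{\left(m \right)} = 1$
$T{\left(w,o \right)} = \frac{61}{9} - 26 o$ ($T{\left(w,o \right)} = - 26 o + \frac{61}{9} = \frac{61}{9} - 26 o$)
$y{\left(-69 \right)} T{\left(-4,2 \right)} = 1 \left(\frac{61}{9} - 52\right) = 1 \left(- \frac{407}{9}\right) = - \frac{407}{9}$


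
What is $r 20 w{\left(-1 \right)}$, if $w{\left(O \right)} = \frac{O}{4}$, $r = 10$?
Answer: $-50$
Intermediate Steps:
$w{\left(O \right)} = \frac{O}{4}$ ($w{\left(O \right)} = O \frac{1}{4} = \frac{O}{4}$)
$r 20 w{\left(-1 \right)} = 10 \cdot 20 \cdot \frac{1}{4} \left(-1\right) = 200 \left(- \frac{1}{4}\right) = -50$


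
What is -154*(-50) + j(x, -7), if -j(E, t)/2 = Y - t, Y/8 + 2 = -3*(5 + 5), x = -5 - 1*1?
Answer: 8198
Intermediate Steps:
x = -6 (x = -5 - 1 = -6)
Y = -256 (Y = -16 + 8*(-3*(5 + 5)) = -16 + 8*(-3*10) = -16 + 8*(-30) = -16 - 240 = -256)
j(E, t) = 512 + 2*t (j(E, t) = -2*(-256 - t) = 512 + 2*t)
-154*(-50) + j(x, -7) = -154*(-50) + (512 + 2*(-7)) = 7700 + (512 - 14) = 7700 + 498 = 8198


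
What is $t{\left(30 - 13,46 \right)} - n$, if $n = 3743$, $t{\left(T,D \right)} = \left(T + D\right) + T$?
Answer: $-3663$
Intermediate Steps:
$t{\left(T,D \right)} = D + 2 T$ ($t{\left(T,D \right)} = \left(D + T\right) + T = D + 2 T$)
$t{\left(30 - 13,46 \right)} - n = \left(46 + 2 \left(30 - 13\right)\right) - 3743 = \left(46 + 2 \cdot 17\right) - 3743 = \left(46 + 34\right) - 3743 = 80 - 3743 = -3663$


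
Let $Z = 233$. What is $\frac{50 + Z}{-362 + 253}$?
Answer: $- \frac{283}{109} \approx -2.5963$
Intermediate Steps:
$\frac{50 + Z}{-362 + 253} = \frac{50 + 233}{-362 + 253} = \frac{283}{-109} = 283 \left(- \frac{1}{109}\right) = - \frac{283}{109}$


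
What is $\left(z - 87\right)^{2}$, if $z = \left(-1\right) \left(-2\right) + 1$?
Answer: $7056$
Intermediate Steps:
$z = 3$ ($z = 2 + 1 = 3$)
$\left(z - 87\right)^{2} = \left(3 - 87\right)^{2} = \left(-84\right)^{2} = 7056$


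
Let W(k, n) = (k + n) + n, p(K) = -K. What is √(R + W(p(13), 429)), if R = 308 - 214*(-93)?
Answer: √21055 ≈ 145.10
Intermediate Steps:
W(k, n) = k + 2*n
R = 20210 (R = 308 + 19902 = 20210)
√(R + W(p(13), 429)) = √(20210 + (-1*13 + 2*429)) = √(20210 + (-13 + 858)) = √(20210 + 845) = √21055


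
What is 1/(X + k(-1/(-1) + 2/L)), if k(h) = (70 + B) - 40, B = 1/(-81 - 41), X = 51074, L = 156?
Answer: 122/6234687 ≈ 1.9568e-5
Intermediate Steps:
B = -1/122 (B = 1/(-122) = -1/122 ≈ -0.0081967)
k(h) = 3659/122 (k(h) = (70 - 1/122) - 40 = 8539/122 - 40 = 3659/122)
1/(X + k(-1/(-1) + 2/L)) = 1/(51074 + 3659/122) = 1/(6234687/122) = 122/6234687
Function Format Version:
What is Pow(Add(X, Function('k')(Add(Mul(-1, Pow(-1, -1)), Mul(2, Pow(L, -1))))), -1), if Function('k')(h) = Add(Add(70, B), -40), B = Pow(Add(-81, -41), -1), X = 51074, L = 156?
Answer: Rational(122, 6234687) ≈ 1.9568e-5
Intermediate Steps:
B = Rational(-1, 122) (B = Pow(-122, -1) = Rational(-1, 122) ≈ -0.0081967)
Function('k')(h) = Rational(3659, 122) (Function('k')(h) = Add(Add(70, Rational(-1, 122)), -40) = Add(Rational(8539, 122), -40) = Rational(3659, 122))
Pow(Add(X, Function('k')(Add(Mul(-1, Pow(-1, -1)), Mul(2, Pow(L, -1))))), -1) = Pow(Add(51074, Rational(3659, 122)), -1) = Pow(Rational(6234687, 122), -1) = Rational(122, 6234687)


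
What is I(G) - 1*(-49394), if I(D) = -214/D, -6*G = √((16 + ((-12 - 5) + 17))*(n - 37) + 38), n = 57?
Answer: 49394 + 642*√358/179 ≈ 49462.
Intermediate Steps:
G = -√358/6 (G = -√((16 + ((-12 - 5) + 17))*(57 - 37) + 38)/6 = -√((16 + (-17 + 17))*20 + 38)/6 = -√((16 + 0)*20 + 38)/6 = -√(16*20 + 38)/6 = -√(320 + 38)/6 = -√358/6 ≈ -3.1535)
I(G) - 1*(-49394) = -214*(-3*√358/179) - 1*(-49394) = -(-642)*√358/179 + 49394 = 642*√358/179 + 49394 = 49394 + 642*√358/179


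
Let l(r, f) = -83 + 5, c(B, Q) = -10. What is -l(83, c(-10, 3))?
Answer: 78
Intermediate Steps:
l(r, f) = -78
-l(83, c(-10, 3)) = -1*(-78) = 78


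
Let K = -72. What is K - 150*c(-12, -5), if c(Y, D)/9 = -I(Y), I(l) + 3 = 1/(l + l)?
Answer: -16713/4 ≈ -4178.3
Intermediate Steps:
I(l) = -3 + 1/(2*l) (I(l) = -3 + 1/(l + l) = -3 + 1/(2*l))
c(Y, D) = 27 - 9/(2*Y) (c(Y, D) = 9*(-(-3 + 1/(2*Y))) = 9*(3 - 1/(2*Y)) = 27 - 9/(2*Y))
K - 150*c(-12, -5) = -72 - 150*(27 - 9/2/(-12)) = -72 - 150*(27 - 9/2*(-1/12)) = -72 - 150*(27 + 3/8) = -72 - 150*219/8 = -72 - 16425/4 = -16713/4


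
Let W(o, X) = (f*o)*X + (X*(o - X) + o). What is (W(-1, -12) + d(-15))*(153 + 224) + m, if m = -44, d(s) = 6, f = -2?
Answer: -56971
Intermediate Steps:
W(o, X) = o + X*(o - X) - 2*X*o (W(o, X) = (-2*o)*X + (X*(o - X) + o) = -2*X*o + (o + X*(o - X)) = o + X*(o - X) - 2*X*o)
(W(-1, -12) + d(-15))*(153 + 224) + m = ((-1 - 1*(-12)² - 1*(-12)*(-1)) + 6)*(153 + 224) - 44 = ((-1 - 1*144 - 12) + 6)*377 - 44 = ((-1 - 144 - 12) + 6)*377 - 44 = (-157 + 6)*377 - 44 = -151*377 - 44 = -56927 - 44 = -56971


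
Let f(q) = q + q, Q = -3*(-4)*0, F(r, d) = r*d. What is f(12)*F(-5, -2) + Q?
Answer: 240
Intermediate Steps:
F(r, d) = d*r
Q = 0 (Q = 12*0 = 0)
f(q) = 2*q
f(12)*F(-5, -2) + Q = (2*12)*(-2*(-5)) + 0 = 24*10 + 0 = 240 + 0 = 240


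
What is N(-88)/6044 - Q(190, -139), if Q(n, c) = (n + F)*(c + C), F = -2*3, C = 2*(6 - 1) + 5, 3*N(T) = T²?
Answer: 103426864/4533 ≈ 22816.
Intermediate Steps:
N(T) = T²/3
C = 15 (C = 2*5 + 5 = 10 + 5 = 15)
F = -6
Q(n, c) = (-6 + n)*(15 + c) (Q(n, c) = (n - 6)*(c + 15) = (-6 + n)*(15 + c))
N(-88)/6044 - Q(190, -139) = ((⅓)*(-88)²)/6044 - (-90 - 6*(-139) + 15*190 - 139*190) = ((⅓)*7744)*(1/6044) - (-90 + 834 + 2850 - 26410) = (7744/3)*(1/6044) - 1*(-22816) = 1936/4533 + 22816 = 103426864/4533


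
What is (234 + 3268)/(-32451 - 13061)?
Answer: -1751/22756 ≈ -0.076947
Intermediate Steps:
(234 + 3268)/(-32451 - 13061) = 3502/(-45512) = 3502*(-1/45512) = -1751/22756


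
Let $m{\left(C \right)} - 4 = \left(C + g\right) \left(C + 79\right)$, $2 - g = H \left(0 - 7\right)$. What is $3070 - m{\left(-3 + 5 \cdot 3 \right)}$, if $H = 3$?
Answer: $-119$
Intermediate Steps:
$g = 23$ ($g = 2 - 3 \left(0 - 7\right) = 2 - 3 \left(-7\right) = 2 - -21 = 2 + 21 = 23$)
$m{\left(C \right)} = 4 + \left(23 + C\right) \left(79 + C\right)$ ($m{\left(C \right)} = 4 + \left(C + 23\right) \left(C + 79\right) = 4 + \left(23 + C\right) \left(79 + C\right)$)
$3070 - m{\left(-3 + 5 \cdot 3 \right)} = 3070 - \left(1821 + \left(-3 + 5 \cdot 3\right)^{2} + 102 \left(-3 + 5 \cdot 3\right)\right) = 3070 - \left(1821 + \left(-3 + 15\right)^{2} + 102 \left(-3 + 15\right)\right) = 3070 - \left(1821 + 12^{2} + 102 \cdot 12\right) = 3070 - \left(1821 + 144 + 1224\right) = 3070 - 3189 = -119$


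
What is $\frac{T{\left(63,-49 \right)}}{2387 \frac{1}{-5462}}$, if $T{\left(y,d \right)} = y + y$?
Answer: $- \frac{98316}{341} \approx -288.32$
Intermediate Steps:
$T{\left(y,d \right)} = 2 y$
$\frac{T{\left(63,-49 \right)}}{2387 \frac{1}{-5462}} = \frac{2 \cdot 63}{2387 \frac{1}{-5462}} = \frac{126}{2387 \left(- \frac{1}{5462}\right)} = \frac{126}{- \frac{2387}{5462}} = 126 \left(- \frac{5462}{2387}\right) = - \frac{98316}{341}$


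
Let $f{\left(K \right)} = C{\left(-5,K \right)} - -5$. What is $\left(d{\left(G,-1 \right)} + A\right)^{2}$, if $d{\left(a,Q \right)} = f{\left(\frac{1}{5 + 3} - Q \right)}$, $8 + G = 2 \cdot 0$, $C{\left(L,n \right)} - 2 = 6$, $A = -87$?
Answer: $5476$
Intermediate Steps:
$C{\left(L,n \right)} = 8$ ($C{\left(L,n \right)} = 2 + 6 = 8$)
$G = -8$ ($G = -8 + 2 \cdot 0 = -8 + 0 = -8$)
$f{\left(K \right)} = 13$ ($f{\left(K \right)} = 8 - -5 = 8 + 5 = 13$)
$d{\left(a,Q \right)} = 13$
$\left(d{\left(G,-1 \right)} + A\right)^{2} = \left(13 - 87\right)^{2} = \left(-74\right)^{2} = 5476$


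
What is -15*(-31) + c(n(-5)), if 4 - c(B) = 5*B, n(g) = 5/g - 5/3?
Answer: 1447/3 ≈ 482.33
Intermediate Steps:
n(g) = -5/3 + 5/g (n(g) = 5/g - 5*⅓ = 5/g - 5/3 = -5/3 + 5/g)
c(B) = 4 - 5*B
-15*(-31) + c(n(-5)) = -15*(-31) + (4 - 5*(-5/3 + 5/(-5))) = 465 + (4 - 5*(-5/3 + 5*(-⅕))) = 465 + (4 - 5*(-5/3 - 1)) = 465 + (4 - 5*(-8/3)) = 465 + (4 + 40/3) = 465 + 52/3 = 1447/3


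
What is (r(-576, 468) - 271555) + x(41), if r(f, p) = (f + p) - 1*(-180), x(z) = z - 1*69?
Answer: -271511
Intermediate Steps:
x(z) = -69 + z (x(z) = z - 69 = -69 + z)
r(f, p) = 180 + f + p (r(f, p) = (f + p) + 180 = 180 + f + p)
(r(-576, 468) - 271555) + x(41) = ((180 - 576 + 468) - 271555) + (-69 + 41) = (72 - 271555) - 28 = -271483 - 28 = -271511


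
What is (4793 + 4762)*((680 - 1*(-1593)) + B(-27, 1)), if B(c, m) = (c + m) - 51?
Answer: 20982780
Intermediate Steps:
B(c, m) = -51 + c + m
(4793 + 4762)*((680 - 1*(-1593)) + B(-27, 1)) = (4793 + 4762)*((680 - 1*(-1593)) + (-51 - 27 + 1)) = 9555*((680 + 1593) - 77) = 9555*(2273 - 77) = 9555*2196 = 20982780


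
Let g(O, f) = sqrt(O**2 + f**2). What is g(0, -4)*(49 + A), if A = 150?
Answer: 796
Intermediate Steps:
g(0, -4)*(49 + A) = sqrt(0**2 + (-4)**2)*(49 + 150) = sqrt(0 + 16)*199 = sqrt(16)*199 = 4*199 = 796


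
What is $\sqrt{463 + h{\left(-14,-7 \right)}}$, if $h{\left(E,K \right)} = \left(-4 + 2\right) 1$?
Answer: $\sqrt{461} \approx 21.471$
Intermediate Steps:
$h{\left(E,K \right)} = -2$ ($h{\left(E,K \right)} = \left(-2\right) 1 = -2$)
$\sqrt{463 + h{\left(-14,-7 \right)}} = \sqrt{463 - 2} = \sqrt{461}$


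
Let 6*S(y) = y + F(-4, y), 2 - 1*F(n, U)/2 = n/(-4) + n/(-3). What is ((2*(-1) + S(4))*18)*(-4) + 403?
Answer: 507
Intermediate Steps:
F(n, U) = 4 + 7*n/6 (F(n, U) = 4 - 2*(n/(-4) + n/(-3)) = 4 - 2*(n*(-¼) + n*(-⅓)) = 4 - 2*(-n/4 - n/3) = 4 - (-7)*n/6 = 4 + 7*n/6)
S(y) = -⅑ + y/6 (S(y) = (y + (4 + (7/6)*(-4)))/6 = (y + (4 - 14/3))/6 = (y - ⅔)/6 = (-⅔ + y)/6 = -⅑ + y/6)
((2*(-1) + S(4))*18)*(-4) + 403 = ((2*(-1) + (-⅑ + (⅙)*4))*18)*(-4) + 403 = ((-2 + (-⅑ + ⅔))*18)*(-4) + 403 = ((-2 + 5/9)*18)*(-4) + 403 = -13/9*18*(-4) + 403 = -26*(-4) + 403 = 104 + 403 = 507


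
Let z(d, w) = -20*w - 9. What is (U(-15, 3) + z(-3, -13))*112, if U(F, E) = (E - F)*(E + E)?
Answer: 40208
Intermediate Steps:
z(d, w) = -9 - 20*w
U(F, E) = 2*E*(E - F) (U(F, E) = (E - F)*(2*E) = 2*E*(E - F))
(U(-15, 3) + z(-3, -13))*112 = (2*3*(3 - 1*(-15)) + (-9 - 20*(-13)))*112 = (2*3*(3 + 15) + (-9 + 260))*112 = (2*3*18 + 251)*112 = (108 + 251)*112 = 359*112 = 40208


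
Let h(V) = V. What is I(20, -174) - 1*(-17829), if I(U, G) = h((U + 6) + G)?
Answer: 17681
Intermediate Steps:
I(U, G) = 6 + G + U (I(U, G) = (U + 6) + G = (6 + U) + G = 6 + G + U)
I(20, -174) - 1*(-17829) = (6 - 174 + 20) - 1*(-17829) = -148 + 17829 = 17681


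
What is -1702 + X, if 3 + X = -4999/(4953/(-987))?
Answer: -1170284/1651 ≈ -708.83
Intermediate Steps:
X = 1639718/1651 (X = -3 - 4999/(4953/(-987)) = -3 - 4999/(4953*(-1/987)) = -3 - 4999/(-1651/329) = -3 - 4999*(-329/1651) = -3 + 1644671/1651 = 1639718/1651 ≈ 993.17)
-1702 + X = -1702 + 1639718/1651 = -1170284/1651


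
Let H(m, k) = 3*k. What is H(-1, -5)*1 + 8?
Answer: -7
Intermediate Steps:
H(-1, -5)*1 + 8 = (3*(-5))*1 + 8 = -15*1 + 8 = -15 + 8 = -7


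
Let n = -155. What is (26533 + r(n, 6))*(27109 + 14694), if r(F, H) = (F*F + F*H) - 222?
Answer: 2065319018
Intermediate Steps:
r(F, H) = -222 + F**2 + F*H (r(F, H) = (F**2 + F*H) - 222 = -222 + F**2 + F*H)
(26533 + r(n, 6))*(27109 + 14694) = (26533 + (-222 + (-155)**2 - 155*6))*(27109 + 14694) = (26533 + (-222 + 24025 - 930))*41803 = (26533 + 22873)*41803 = 49406*41803 = 2065319018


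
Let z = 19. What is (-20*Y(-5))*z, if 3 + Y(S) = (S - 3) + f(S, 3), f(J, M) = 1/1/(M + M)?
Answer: 1900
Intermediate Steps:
f(J, M) = 2*M (f(J, M) = 1/1/(2*M) = 1/(1/(2*M)) = 1*(2*M) = 2*M)
Y(S) = S (Y(S) = -3 + ((S - 3) + 2*3) = -3 + ((-3 + S) + 6) = -3 + (3 + S) = S)
(-20*Y(-5))*z = -20*(-5)*19 = 100*19 = 1900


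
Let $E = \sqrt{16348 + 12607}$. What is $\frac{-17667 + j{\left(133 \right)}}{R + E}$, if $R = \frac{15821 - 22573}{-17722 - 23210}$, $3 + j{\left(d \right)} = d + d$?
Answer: $\frac{300624582816}{3031999388651} - \frac{1822447485756 \sqrt{28955}}{3031999388651} \approx -102.18$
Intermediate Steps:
$E = \sqrt{28955} \approx 170.16$
$j{\left(d \right)} = -3 + 2 d$ ($j{\left(d \right)} = -3 + \left(d + d\right) = -3 + 2 d$)
$R = \frac{1688}{10233}$ ($R = - \frac{6752}{-40932} = \left(-6752\right) \left(- \frac{1}{40932}\right) = \frac{1688}{10233} \approx 0.16496$)
$\frac{-17667 + j{\left(133 \right)}}{R + E} = \frac{-17667 + \left(-3 + 2 \cdot 133\right)}{\frac{1688}{10233} + \sqrt{28955}} = \frac{-17667 + \left(-3 + 266\right)}{\frac{1688}{10233} + \sqrt{28955}} = \frac{-17667 + 263}{\frac{1688}{10233} + \sqrt{28955}} = - \frac{17404}{\frac{1688}{10233} + \sqrt{28955}}$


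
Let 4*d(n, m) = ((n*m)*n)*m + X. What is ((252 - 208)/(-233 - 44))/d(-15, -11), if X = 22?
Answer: -16/686129 ≈ -2.3319e-5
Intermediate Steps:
d(n, m) = 11/2 + m²*n²/4 (d(n, m) = (((n*m)*n)*m + 22)/4 = (((m*n)*n)*m + 22)/4 = ((m*n²)*m + 22)/4 = (m²*n² + 22)/4 = (22 + m²*n²)/4 = 11/2 + m²*n²/4)
((252 - 208)/(-233 - 44))/d(-15, -11) = ((252 - 208)/(-233 - 44))/(11/2 + (¼)*(-11)²*(-15)²) = (44/(-277))/(11/2 + (¼)*121*225) = (44*(-1/277))/(11/2 + 27225/4) = -44/(277*27247/4) = -44/277*4/27247 = -16/686129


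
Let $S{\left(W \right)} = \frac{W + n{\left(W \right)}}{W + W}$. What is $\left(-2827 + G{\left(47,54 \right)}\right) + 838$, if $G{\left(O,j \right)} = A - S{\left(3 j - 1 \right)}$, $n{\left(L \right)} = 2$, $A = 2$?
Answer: $- \frac{639977}{322} \approx -1987.5$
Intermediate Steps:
$S{\left(W \right)} = \frac{2 + W}{2 W}$ ($S{\left(W \right)} = \frac{W + 2}{W + W} = \frac{2 + W}{2 W}$)
$G{\left(O,j \right)} = 2 - \frac{1 + 3 j}{2 \left(-1 + 3 j\right)}$ ($G{\left(O,j \right)} = 2 - \frac{2 + \left(3 j - 1\right)}{2 \left(3 j - 1\right)} = 2 - \frac{2 + \left(-1 + 3 j\right)}{2 \left(-1 + 3 j\right)} = 2 - \frac{1 + 3 j}{2 \left(-1 + 3 j\right)}$)
$\left(-2827 + G{\left(47,54 \right)}\right) + 838 = \left(-2827 + \frac{-5 + 9 \cdot 54}{2 \left(-1 + 3 \cdot 54\right)}\right) + 838 = \left(-2827 + \frac{-5 + 486}{2 \left(-1 + 162\right)}\right) + 838 = \left(-2827 + \frac{1}{2} \cdot \frac{1}{161} \cdot 481\right) + 838 = \left(-2827 + \frac{481}{322}\right) + 838 = - \frac{909813}{322} + 838 = - \frac{639977}{322}$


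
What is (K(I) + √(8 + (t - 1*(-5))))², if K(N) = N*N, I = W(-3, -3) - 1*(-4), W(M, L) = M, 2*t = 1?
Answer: 29/2 + 3*√6 ≈ 21.848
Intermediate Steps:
t = ½ (t = (½)*1 = ½ ≈ 0.50000)
I = 1 (I = -3 - 1*(-4) = -3 + 4 = 1)
K(N) = N²
(K(I) + √(8 + (t - 1*(-5))))² = (1² + √(8 + (½ - 1*(-5))))² = (1 + √(8 + (½ + 5)))² = (1 + √(8 + 11/2))² = (1 + √(27/2))² = (1 + 3*√6/2)²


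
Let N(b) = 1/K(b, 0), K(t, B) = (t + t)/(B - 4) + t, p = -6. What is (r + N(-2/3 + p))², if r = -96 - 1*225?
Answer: 10323369/100 ≈ 1.0323e+5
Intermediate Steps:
K(t, B) = t + 2*t/(-4 + B) (K(t, B) = (2*t)/(-4 + B) + t = 2*t/(-4 + B) + t = t + 2*t/(-4 + B))
N(b) = 2/b (N(b) = 1/(b*(-2 + 0)/(-4 + 0)) = 1/(b*(-2)/(-4)) = 1/(b*(-¼)*(-2)) = 1/(b/2) = 2/b)
r = -321 (r = -96 - 225 = -321)
(r + N(-2/3 + p))² = (-321 + 2/(-2/3 - 6))² = (-321 + 2/(-2*⅓ - 6))² = (-321 + 2/(-⅔ - 6))² = (-321 + 2/(-20/3))² = (-321 + 2*(-3/20))² = (-321 - 3/10)² = (-3213/10)² = 10323369/100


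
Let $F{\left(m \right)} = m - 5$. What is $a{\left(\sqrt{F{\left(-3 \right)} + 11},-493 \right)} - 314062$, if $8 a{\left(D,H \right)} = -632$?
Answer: $-314141$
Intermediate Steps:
$F{\left(m \right)} = -5 + m$ ($F{\left(m \right)} = m - 5 = -5 + m$)
$a{\left(D,H \right)} = -79$ ($a{\left(D,H \right)} = \frac{1}{8} \left(-632\right) = -79$)
$a{\left(\sqrt{F{\left(-3 \right)} + 11},-493 \right)} - 314062 = -79 - 314062 = -314141$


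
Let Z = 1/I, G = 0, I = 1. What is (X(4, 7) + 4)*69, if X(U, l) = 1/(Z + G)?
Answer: 345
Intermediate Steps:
Z = 1 (Z = 1/1 = 1)
X(U, l) = 1 (X(U, l) = 1/(1 + 0) = 1/1 = 1)
(X(4, 7) + 4)*69 = (1 + 4)*69 = 5*69 = 345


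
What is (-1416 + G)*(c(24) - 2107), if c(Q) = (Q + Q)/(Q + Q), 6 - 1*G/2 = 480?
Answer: 4978584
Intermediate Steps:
G = -948 (G = 12 - 2*480 = 12 - 960 = -948)
c(Q) = 1 (c(Q) = (2*Q)/((2*Q)) = (2*Q)*(1/(2*Q)) = 1)
(-1416 + G)*(c(24) - 2107) = (-1416 - 948)*(1 - 2107) = -2364*(-2106) = 4978584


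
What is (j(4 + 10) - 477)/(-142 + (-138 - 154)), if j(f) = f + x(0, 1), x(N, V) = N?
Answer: 463/434 ≈ 1.0668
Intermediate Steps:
j(f) = f (j(f) = f + 0 = f)
(j(4 + 10) - 477)/(-142 + (-138 - 154)) = ((4 + 10) - 477)/(-142 + (-138 - 154)) = (14 - 477)/(-142 - 292) = -463/(-434) = -463*(-1/434) = 463/434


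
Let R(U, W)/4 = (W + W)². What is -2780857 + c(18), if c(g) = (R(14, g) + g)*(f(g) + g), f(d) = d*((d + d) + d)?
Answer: 2369123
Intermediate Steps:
f(d) = 3*d² (f(d) = d*(2*d + d) = d*(3*d) = 3*d²)
R(U, W) = 16*W² (R(U, W) = 4*(W + W)² = 4*(2*W)² = 4*(4*W²) = 16*W²)
c(g) = (g + 3*g²)*(g + 16*g²) (c(g) = (16*g² + g)*(3*g² + g) = (g + 16*g²)*(g + 3*g²) = (g + 3*g²)*(g + 16*g²))
-2780857 + c(18) = -2780857 + 18²*(1 + 19*18 + 48*18²) = -2780857 + 324*(1 + 342 + 48*324) = -2780857 + 324*(1 + 342 + 15552) = -2780857 + 324*15895 = -2780857 + 5149980 = 2369123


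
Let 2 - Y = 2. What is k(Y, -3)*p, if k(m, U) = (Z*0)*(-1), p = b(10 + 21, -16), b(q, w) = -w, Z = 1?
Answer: 0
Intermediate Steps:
Y = 0 (Y = 2 - 1*2 = 2 - 2 = 0)
p = 16 (p = -1*(-16) = 16)
k(m, U) = 0 (k(m, U) = (1*0)*(-1) = 0*(-1) = 0)
k(Y, -3)*p = 0*16 = 0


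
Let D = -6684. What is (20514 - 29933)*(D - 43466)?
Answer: 472362850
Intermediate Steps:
(20514 - 29933)*(D - 43466) = (20514 - 29933)*(-6684 - 43466) = -9419*(-50150) = 472362850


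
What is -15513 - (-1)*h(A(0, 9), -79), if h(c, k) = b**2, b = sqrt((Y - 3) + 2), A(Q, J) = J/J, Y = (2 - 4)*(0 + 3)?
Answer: -15520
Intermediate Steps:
Y = -6 (Y = -2*3 = -6)
A(Q, J) = 1
b = I*sqrt(7) (b = sqrt((-6 - 3) + 2) = sqrt(-9 + 2) = sqrt(-7) = I*sqrt(7) ≈ 2.6458*I)
h(c, k) = -7 (h(c, k) = (I*sqrt(7))**2 = -7)
-15513 - (-1)*h(A(0, 9), -79) = -15513 - (-1)*(-7) = -15513 - 1*7 = -15513 - 7 = -15520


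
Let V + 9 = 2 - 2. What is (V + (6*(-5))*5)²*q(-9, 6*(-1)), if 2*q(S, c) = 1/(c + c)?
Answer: -8427/8 ≈ -1053.4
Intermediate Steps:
q(S, c) = 1/(4*c) (q(S, c) = 1/(2*(c + c)) = 1/(2*((2*c))) = (1/(2*c))/2 = 1/(4*c))
V = -9 (V = -9 + (2 - 2) = -9 + 0 = -9)
(V + (6*(-5))*5)²*q(-9, 6*(-1)) = (-9 + (6*(-5))*5)²*(1/(4*((6*(-1))))) = (-9 - 30*5)²*((¼)/(-6)) = (-9 - 150)²*((¼)*(-⅙)) = (-159)²*(-1/24) = 25281*(-1/24) = -8427/8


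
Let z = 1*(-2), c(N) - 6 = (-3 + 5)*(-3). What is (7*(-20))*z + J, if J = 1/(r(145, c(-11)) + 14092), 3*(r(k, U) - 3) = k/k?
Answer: 11840083/42286 ≈ 280.00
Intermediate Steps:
c(N) = 0 (c(N) = 6 + (-3 + 5)*(-3) = 6 + 2*(-3) = 6 - 6 = 0)
r(k, U) = 10/3 (r(k, U) = 3 + (k/k)/3 = 3 + (⅓)*1 = 3 + ⅓ = 10/3)
z = -2
J = 3/42286 (J = 1/(10/3 + 14092) = 1/(42286/3) = 3/42286 ≈ 7.0945e-5)
(7*(-20))*z + J = (7*(-20))*(-2) + 3/42286 = -140*(-2) + 3/42286 = 280 + 3/42286 = 11840083/42286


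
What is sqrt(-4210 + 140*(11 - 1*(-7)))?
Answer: 13*I*sqrt(10) ≈ 41.11*I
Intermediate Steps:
sqrt(-4210 + 140*(11 - 1*(-7))) = sqrt(-4210 + 140*(11 + 7)) = sqrt(-4210 + 140*18) = sqrt(-4210 + 2520) = sqrt(-1690) = 13*I*sqrt(10)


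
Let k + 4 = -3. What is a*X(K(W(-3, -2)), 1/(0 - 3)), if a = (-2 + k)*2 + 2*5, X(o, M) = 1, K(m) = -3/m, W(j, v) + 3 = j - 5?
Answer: -8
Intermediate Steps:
k = -7 (k = -4 - 3 = -7)
W(j, v) = -8 + j (W(j, v) = -3 + (j - 5) = -3 + (-5 + j) = -8 + j)
a = -8 (a = (-2 - 7)*2 + 2*5 = -9*2 + 10 = -18 + 10 = -8)
a*X(K(W(-3, -2)), 1/(0 - 3)) = -8*1 = -8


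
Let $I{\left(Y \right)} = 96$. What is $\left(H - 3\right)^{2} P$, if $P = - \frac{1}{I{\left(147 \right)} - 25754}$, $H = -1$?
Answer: $\frac{8}{12829} \approx 0.00062359$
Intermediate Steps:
$P = \frac{1}{25658}$ ($P = - \frac{1}{96 - 25754} = - \frac{1}{-25658} = \left(-1\right) \left(- \frac{1}{25658}\right) = \frac{1}{25658} \approx 3.8974 \cdot 10^{-5}$)
$\left(H - 3\right)^{2} P = \left(-1 - 3\right)^{2} \cdot \frac{1}{25658} = \left(-4\right)^{2} \cdot \frac{1}{25658} = 16 \cdot \frac{1}{25658} = \frac{8}{12829}$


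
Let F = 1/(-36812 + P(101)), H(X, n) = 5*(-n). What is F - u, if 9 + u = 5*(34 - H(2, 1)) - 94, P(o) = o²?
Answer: -2448213/26611 ≈ -92.000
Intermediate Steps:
H(X, n) = -5*n
u = 92 (u = -9 + (5*(34 - (-5)) - 94) = -9 + (5*(34 - 1*(-5)) - 94) = -9 + (5*(34 + 5) - 94) = -9 + (5*39 - 94) = -9 + (195 - 94) = -9 + 101 = 92)
F = -1/26611 (F = 1/(-36812 + 101²) = 1/(-36812 + 10201) = 1/(-26611) = -1/26611 ≈ -3.7578e-5)
F - u = -1/26611 - 1*92 = -1/26611 - 92 = -2448213/26611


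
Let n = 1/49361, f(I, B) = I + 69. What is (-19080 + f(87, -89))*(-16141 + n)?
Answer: 15077430171600/49361 ≈ 3.0545e+8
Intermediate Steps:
f(I, B) = 69 + I
n = 1/49361 ≈ 2.0259e-5
(-19080 + f(87, -89))*(-16141 + n) = (-19080 + (69 + 87))*(-16141 + 1/49361) = (-19080 + 156)*(-796735900/49361) = -18924*(-796735900/49361) = 15077430171600/49361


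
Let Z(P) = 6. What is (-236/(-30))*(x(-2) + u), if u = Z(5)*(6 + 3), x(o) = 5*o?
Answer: 5192/15 ≈ 346.13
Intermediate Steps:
u = 54 (u = 6*(6 + 3) = 6*9 = 54)
(-236/(-30))*(x(-2) + u) = (-236/(-30))*(5*(-2) + 54) = (-236*(-1/30))*(-10 + 54) = (118/15)*44 = 5192/15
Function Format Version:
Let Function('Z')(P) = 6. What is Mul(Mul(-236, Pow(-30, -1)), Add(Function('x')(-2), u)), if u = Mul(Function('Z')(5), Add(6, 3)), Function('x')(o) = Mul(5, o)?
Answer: Rational(5192, 15) ≈ 346.13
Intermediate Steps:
u = 54 (u = Mul(6, Add(6, 3)) = Mul(6, 9) = 54)
Mul(Mul(-236, Pow(-30, -1)), Add(Function('x')(-2), u)) = Mul(Mul(-236, Pow(-30, -1)), Add(Mul(5, -2), 54)) = Mul(Mul(-236, Rational(-1, 30)), Add(-10, 54)) = Mul(Rational(118, 15), 44) = Rational(5192, 15)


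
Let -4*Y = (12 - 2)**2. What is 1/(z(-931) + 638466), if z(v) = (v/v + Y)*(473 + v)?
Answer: 1/649458 ≈ 1.5397e-6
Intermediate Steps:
Y = -25 (Y = -(12 - 2)**2/4 = -1/4*10**2 = -1/4*100 = -25)
z(v) = -11352 - 24*v (z(v) = (v/v - 25)*(473 + v) = (1 - 25)*(473 + v) = -24*(473 + v) = -11352 - 24*v)
1/(z(-931) + 638466) = 1/((-11352 - 24*(-931)) + 638466) = 1/((-11352 + 22344) + 638466) = 1/(10992 + 638466) = 1/649458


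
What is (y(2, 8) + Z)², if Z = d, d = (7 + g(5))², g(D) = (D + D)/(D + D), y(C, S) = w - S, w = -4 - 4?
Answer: 2304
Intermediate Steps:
w = -8
y(C, S) = -8 - S
g(D) = 1 (g(D) = (2*D)/((2*D)) = (2*D)*(1/(2*D)) = 1)
d = 64 (d = (7 + 1)² = 8² = 64)
Z = 64
(y(2, 8) + Z)² = ((-8 - 1*8) + 64)² = ((-8 - 8) + 64)² = (-16 + 64)² = 48² = 2304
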